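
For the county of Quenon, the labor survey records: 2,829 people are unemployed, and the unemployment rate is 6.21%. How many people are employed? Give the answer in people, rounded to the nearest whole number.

Labor force = U / u = 2,829 / 0.0621 ≈ 45,556.
Employed = labor force − unemployed = 45,556 − 2,829 = 42,727.

About 42,727 are employed.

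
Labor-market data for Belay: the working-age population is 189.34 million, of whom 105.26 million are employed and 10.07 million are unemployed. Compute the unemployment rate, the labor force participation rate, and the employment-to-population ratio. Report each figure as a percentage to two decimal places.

Labor force = employed + unemployed = 105.26 + 10.07 = 115.33 million.
Unemployment rate = 10.07 / 115.33 = 8.73%.
Labor force participation rate = 115.33 / 189.34 = 60.91%.
Employment-population ratio = 105.26 / 189.34 = 55.59%.

Unemployment rate ≈ 8.73%; labor force participation rate ≈ 60.91%; employment-population ratio ≈ 55.59%.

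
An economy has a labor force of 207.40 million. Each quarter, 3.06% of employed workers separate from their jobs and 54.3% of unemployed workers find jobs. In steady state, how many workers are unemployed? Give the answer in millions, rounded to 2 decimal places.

About 11.06 million are unemployed in steady state.

Steady-state unemployment rate u* = s/(s+f) = 3.06/(3.06+54.3) = 0.053347.
Unemployed = u* × labor force = 0.053347 × 207.40 ≈ 11.06 million.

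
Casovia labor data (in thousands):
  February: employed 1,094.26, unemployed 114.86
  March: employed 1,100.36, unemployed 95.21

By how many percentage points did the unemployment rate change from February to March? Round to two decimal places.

The unemployment rate changed by −1.54 percentage points.

February: labor force = 1,094.26 + 114.86 = 1,209.12; u = 114.86/1,209.12 = 9.50%.
March: labor force = 1,100.36 + 95.21 = 1,195.57; u = 95.21/1,195.57 = 7.96%.
Change = 7.96% − 9.50% = −1.54 pp.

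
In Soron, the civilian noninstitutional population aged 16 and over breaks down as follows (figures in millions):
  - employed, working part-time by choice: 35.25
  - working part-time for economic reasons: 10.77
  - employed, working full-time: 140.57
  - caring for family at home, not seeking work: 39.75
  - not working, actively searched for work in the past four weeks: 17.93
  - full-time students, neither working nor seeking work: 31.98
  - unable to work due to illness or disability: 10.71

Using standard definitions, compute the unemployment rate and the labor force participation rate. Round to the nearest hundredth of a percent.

Unemployment rate ≈ 8.77%; labor force participation rate ≈ 71.27%.

Employed = 35.25 + 10.77 + 140.57 = 186.59 million (anyone who worked, including part-time for economic reasons, counts as employed).
Unemployed = 17.93 million.
Labor force = 186.59 + 17.93 = 204.52 million.
Not in labor force = 39.75 + 31.98 + 10.71 = 82.44 million (those not working and not actively searching are outside the labor force).
Civilian working-age population = 204.52 + 82.44 = 286.96 million.
Unemployment rate = 17.93 / 204.52 = 8.77%.
Labor force participation rate = 204.52 / 286.96 = 71.27%.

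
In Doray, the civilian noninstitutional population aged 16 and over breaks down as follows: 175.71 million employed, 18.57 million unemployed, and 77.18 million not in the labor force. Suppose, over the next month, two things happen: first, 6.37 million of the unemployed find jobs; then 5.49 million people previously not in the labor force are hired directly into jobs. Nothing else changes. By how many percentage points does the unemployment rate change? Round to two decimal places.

The unemployment rate changes by −3.45 percentage points.

Initially, labor force = 175.71 + 18.57 = 194.28 million, so u = 18.57/194.28 = 9.56%.
After the first change, unemployed falls and employed rises by 6.37; labor force unchanged → E = 182.08, U = 12.20, labor force = 194.28 million.
After the second change, employed and labor force both rise by 5.49; unemployed unchanged → E = 187.57, U = 12.20, labor force = 199.77 million.
New unemployment rate = 12.20 / 199.77 = 6.11%.
Change = 6.11% − 9.56% = −3.45 percentage points.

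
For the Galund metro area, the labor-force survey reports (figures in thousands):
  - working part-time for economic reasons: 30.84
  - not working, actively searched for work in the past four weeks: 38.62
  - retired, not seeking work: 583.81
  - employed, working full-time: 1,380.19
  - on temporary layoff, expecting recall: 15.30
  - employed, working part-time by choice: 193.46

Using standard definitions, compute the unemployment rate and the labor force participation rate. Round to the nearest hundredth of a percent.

Employed = 30.84 + 1,380.19 + 193.46 = 1,604.49 thousand (anyone who worked, including part-time for economic reasons, counts as employed).
Unemployed = 38.62 + 15.30 = 53.92 thousand (jobless and actively searching, or on temporary layoff).
Labor force = 1,604.49 + 53.92 = 1,658.41 thousand.
Not in labor force = 583.81 thousand (those not working and not actively searching are outside the labor force).
Civilian working-age population = 1,658.41 + 583.81 = 2,242.22 thousand.
Unemployment rate = 53.92 / 1,658.41 = 3.25%.
Labor force participation rate = 1,658.41 / 2,242.22 = 73.96%.

Unemployment rate ≈ 3.25%; labor force participation rate ≈ 73.96%.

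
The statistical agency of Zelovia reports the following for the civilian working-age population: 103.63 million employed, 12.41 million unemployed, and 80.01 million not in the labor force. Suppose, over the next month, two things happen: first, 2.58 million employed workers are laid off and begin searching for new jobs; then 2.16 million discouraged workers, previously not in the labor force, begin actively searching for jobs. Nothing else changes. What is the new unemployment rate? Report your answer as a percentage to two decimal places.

Initially, labor force = 103.63 + 12.41 = 116.04 million, so u = 12.41/116.04 = 10.69%.
After the first change, employed falls and unemployed rises by 2.58; labor force unchanged → E = 101.05, U = 14.99, labor force = 116.04 million.
After the second change, unemployed and labor force both rise by 2.16 → E = 101.05, U = 17.15, labor force = 118.20 million.
New unemployment rate = 17.15 / 118.20 = 14.51%.

New unemployment rate ≈ 14.51%.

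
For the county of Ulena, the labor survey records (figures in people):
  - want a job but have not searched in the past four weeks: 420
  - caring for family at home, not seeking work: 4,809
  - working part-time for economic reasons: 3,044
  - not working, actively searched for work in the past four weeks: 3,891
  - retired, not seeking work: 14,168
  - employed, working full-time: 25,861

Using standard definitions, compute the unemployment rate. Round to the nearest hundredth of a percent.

Employed = 3,044 + 25,861 = 28,905 (anyone who worked, including part-time for economic reasons, counts as employed).
Unemployed = 3,891.
Labor force = 28,905 + 3,891 = 32,796.
Unemployment rate = 3,891 / 32,796 = 11.86%.

Unemployment rate ≈ 11.86%.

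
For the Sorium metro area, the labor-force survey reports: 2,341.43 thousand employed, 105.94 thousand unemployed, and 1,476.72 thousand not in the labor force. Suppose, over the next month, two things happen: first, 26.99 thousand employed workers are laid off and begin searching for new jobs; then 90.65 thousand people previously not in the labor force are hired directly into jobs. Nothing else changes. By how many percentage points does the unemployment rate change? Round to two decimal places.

Initially, labor force = 2,341.43 + 105.94 = 2,447.37 thousand, so u = 105.94/2,447.37 = 4.33%.
After the first change, employed falls and unemployed rises by 26.99; labor force unchanged → E = 2,314.44, U = 132.93, labor force = 2,447.37 thousand.
After the second change, employed and labor force both rise by 90.65; unemployed unchanged → E = 2,405.09, U = 132.93, labor force = 2,538.02 thousand.
New unemployment rate = 132.93 / 2,538.02 = 5.24%.
Change = 5.24% − 4.33% = +0.91 percentage points.

The unemployment rate changes by +0.91 percentage points.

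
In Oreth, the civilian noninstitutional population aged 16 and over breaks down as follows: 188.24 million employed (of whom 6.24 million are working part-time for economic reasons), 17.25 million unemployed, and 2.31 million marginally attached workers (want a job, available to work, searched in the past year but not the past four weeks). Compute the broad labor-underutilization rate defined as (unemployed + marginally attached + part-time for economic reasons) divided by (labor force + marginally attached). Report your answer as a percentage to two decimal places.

Broad underutilization rate ≈ 12.42%.

Labor force = 188.24 + 17.25 = 205.49 million.
Numerator = 17.25 + 2.31 + 6.24 = 25.80 million.
Denominator = 205.49 + 2.31 = 207.80 million.
Broad rate = 25.80 / 207.80 = 12.42%.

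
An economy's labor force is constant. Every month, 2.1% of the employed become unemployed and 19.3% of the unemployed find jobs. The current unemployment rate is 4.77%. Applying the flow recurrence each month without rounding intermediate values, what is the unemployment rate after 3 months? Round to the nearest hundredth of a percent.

With a fixed labor force, u_{t+1} = u_t + s·(1−u_t) − f·u_t = u_t·(1−s−f) + s.
Here 1−s−f = 0.786 and s = 0.021.
u_1 = 0.047700 × 0.786 + 0.021 = 0.058492.
u_2 = 0.058492 × 0.786 + 0.021 = 0.066975.
u_3 = 0.066975 × 0.786 + 0.021 = 0.073642.

Unemployment rate after three months ≈ 7.36%.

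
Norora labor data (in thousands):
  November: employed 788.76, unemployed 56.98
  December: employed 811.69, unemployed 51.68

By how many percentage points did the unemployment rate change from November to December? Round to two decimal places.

November: labor force = 788.76 + 56.98 = 845.74; u = 56.98/845.74 = 6.74%.
December: labor force = 811.69 + 51.68 = 863.37; u = 51.68/863.37 = 5.99%.
Change = 5.99% − 6.74% = −0.75 pp.

The unemployment rate changed by −0.75 percentage points.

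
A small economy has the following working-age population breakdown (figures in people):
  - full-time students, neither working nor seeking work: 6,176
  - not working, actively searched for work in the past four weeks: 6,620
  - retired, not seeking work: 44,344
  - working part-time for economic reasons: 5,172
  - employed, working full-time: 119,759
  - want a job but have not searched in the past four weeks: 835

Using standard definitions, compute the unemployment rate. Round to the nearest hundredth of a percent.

Employed = 5,172 + 119,759 = 124,931 (anyone who worked, including part-time for economic reasons, counts as employed).
Unemployed = 6,620.
Labor force = 124,931 + 6,620 = 131,551.
Unemployment rate = 6,620 / 131,551 = 5.03%.

Unemployment rate ≈ 5.03%.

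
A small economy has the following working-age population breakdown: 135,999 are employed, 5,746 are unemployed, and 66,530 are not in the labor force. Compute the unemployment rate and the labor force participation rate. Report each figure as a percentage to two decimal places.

Unemployment rate ≈ 4.05%; labor force participation rate ≈ 68.06%.

Labor force = employed + unemployed = 135,999 + 5,746 = 141,745.
Working-age population = 141,745 + 66,530 = 208,275.
Unemployment rate = 5,746 / 141,745 = 4.05%.
Labor force participation rate = 141,745 / 208,275 = 68.06%.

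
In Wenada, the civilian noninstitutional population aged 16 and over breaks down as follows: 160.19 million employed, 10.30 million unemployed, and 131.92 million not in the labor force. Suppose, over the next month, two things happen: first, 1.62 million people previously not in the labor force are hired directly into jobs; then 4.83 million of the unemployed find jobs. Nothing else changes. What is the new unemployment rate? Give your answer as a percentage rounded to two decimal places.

Initially, labor force = 160.19 + 10.30 = 170.49 million, so u = 10.30/170.49 = 6.04%.
After the first change, employed and labor force both rise by 1.62; unemployed unchanged → E = 161.81, U = 10.30, labor force = 172.11 million.
After the second change, unemployed falls and employed rises by 4.83; labor force unchanged → E = 166.64, U = 5.47, labor force = 172.11 million.
New unemployment rate = 5.47 / 172.11 = 3.18%.

New unemployment rate ≈ 3.18%.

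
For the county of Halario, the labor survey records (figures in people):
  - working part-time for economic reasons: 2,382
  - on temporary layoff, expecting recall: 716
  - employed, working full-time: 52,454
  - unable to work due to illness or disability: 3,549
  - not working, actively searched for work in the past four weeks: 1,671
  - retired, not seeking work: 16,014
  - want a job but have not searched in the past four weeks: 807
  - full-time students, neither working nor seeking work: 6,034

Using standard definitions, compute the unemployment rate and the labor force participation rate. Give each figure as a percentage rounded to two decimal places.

Employed = 2,382 + 52,454 = 54,836 (anyone who worked, including part-time for economic reasons, counts as employed).
Unemployed = 716 + 1,671 = 2,387 (jobless and actively searching, or on temporary layoff).
Labor force = 54,836 + 2,387 = 57,223.
Not in labor force = 3,549 + 16,014 + 807 + 6,034 = 26,404 (those not working and not actively searching are outside the labor force — including those who want a job but have given up searching).
Civilian working-age population = 57,223 + 26,404 = 83,627.
Unemployment rate = 2,387 / 57,223 = 4.17%.
Labor force participation rate = 57,223 / 83,627 = 68.43%.

Unemployment rate ≈ 4.17%; labor force participation rate ≈ 68.43%.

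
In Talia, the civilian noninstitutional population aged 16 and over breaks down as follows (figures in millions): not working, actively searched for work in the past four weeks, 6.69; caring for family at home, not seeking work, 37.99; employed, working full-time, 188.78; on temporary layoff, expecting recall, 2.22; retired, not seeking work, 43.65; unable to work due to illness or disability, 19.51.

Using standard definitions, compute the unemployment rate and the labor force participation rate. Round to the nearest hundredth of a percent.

Unemployment rate ≈ 4.51%; labor force participation rate ≈ 66.15%.

Employed = 188.78 million.
Unemployed = 6.69 + 2.22 = 8.91 million (jobless and actively searching, or on temporary layoff).
Labor force = 188.78 + 8.91 = 197.69 million.
Not in labor force = 37.99 + 43.65 + 19.51 = 101.15 million (those not working and not actively searching are outside the labor force).
Civilian working-age population = 197.69 + 101.15 = 298.84 million.
Unemployment rate = 8.91 / 197.69 = 4.51%.
Labor force participation rate = 197.69 / 298.84 = 66.15%.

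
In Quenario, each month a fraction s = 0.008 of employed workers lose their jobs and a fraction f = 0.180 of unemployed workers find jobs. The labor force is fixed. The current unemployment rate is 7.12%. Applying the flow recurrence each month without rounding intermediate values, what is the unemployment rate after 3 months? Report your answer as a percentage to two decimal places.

With a fixed labor force, u_{t+1} = u_t + s·(1−u_t) − f·u_t = u_t·(1−s−f) + s.
Here 1−s−f = 0.812 and s = 0.008.
u_1 = 0.071200 × 0.812 + 0.008 = 0.065814.
u_2 = 0.065814 × 0.812 + 0.008 = 0.061441.
u_3 = 0.061441 × 0.812 + 0.008 = 0.057890.

Unemployment rate after three months ≈ 5.79%.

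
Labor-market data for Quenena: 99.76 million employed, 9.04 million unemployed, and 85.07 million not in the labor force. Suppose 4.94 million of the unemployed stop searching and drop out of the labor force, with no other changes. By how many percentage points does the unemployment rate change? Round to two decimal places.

The unemployment rate changes by −4.36 percentage points.

Initially, labor force = 99.76 + 9.04 = 108.80 million, so u = 9.04/108.80 = 8.31%.
After the change, unemployed and labor force both fall by 4.94 → E = 99.76, U = 4.10, labor force = 103.86 million.
New unemployment rate = 4.10 / 103.86 = 3.95%.
Change = 3.95% − 8.31% = −4.36 percentage points.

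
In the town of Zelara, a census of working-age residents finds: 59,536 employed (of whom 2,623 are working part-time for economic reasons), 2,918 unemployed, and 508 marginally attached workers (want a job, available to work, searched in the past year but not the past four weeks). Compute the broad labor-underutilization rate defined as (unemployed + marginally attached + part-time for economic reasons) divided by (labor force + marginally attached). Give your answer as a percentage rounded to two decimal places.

Labor force = 59,536 + 2,918 = 62,454.
Numerator = 2,918 + 508 + 2,623 = 6,049.
Denominator = 62,454 + 508 = 62,962.
Broad rate = 6,049 / 62,962 = 9.61%.

Broad underutilization rate ≈ 9.61%.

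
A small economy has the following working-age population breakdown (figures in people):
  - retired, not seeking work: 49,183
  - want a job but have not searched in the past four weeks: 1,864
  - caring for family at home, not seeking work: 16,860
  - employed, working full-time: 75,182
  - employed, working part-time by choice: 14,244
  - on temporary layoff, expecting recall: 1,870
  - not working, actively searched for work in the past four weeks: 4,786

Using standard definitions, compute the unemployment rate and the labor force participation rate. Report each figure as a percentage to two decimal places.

Employed = 75,182 + 14,244 = 89,426.
Unemployed = 1,870 + 4,786 = 6,656 (jobless and actively searching, or on temporary layoff).
Labor force = 89,426 + 6,656 = 96,082.
Not in labor force = 49,183 + 1,864 + 16,860 = 67,907 (those not working and not actively searching are outside the labor force — including those who want a job but have given up searching).
Civilian working-age population = 96,082 + 67,907 = 163,989.
Unemployment rate = 6,656 / 96,082 = 6.93%.
Labor force participation rate = 96,082 / 163,989 = 58.59%.

Unemployment rate ≈ 6.93%; labor force participation rate ≈ 58.59%.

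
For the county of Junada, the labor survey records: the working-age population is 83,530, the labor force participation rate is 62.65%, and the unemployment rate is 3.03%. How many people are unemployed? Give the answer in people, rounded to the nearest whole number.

Labor force = 0.6265 × 83,530 = 52,332.
Unemployed = 0.0303 × 52,332 ≈ 1,586.

About 1,586 are unemployed.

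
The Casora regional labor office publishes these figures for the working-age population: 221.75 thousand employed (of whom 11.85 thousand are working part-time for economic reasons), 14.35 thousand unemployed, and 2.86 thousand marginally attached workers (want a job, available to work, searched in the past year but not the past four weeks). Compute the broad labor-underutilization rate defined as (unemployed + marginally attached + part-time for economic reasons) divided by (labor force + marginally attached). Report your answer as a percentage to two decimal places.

Broad underutilization rate ≈ 12.16%.

Labor force = 221.75 + 14.35 = 236.10 thousand.
Numerator = 14.35 + 2.86 + 11.85 = 29.06 thousand.
Denominator = 236.10 + 2.86 = 238.96 thousand.
Broad rate = 29.06 / 238.96 = 12.16%.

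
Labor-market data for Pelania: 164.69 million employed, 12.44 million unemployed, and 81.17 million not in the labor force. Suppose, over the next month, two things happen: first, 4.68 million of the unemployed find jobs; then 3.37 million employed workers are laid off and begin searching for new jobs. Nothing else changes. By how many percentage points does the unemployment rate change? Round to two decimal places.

Initially, labor force = 164.69 + 12.44 = 177.13 million, so u = 12.44/177.13 = 7.02%.
After the first change, unemployed falls and employed rises by 4.68; labor force unchanged → E = 169.37, U = 7.76, labor force = 177.13 million.
After the second change, employed falls and unemployed rises by 3.37; labor force unchanged → E = 166.00, U = 11.13, labor force = 177.13 million.
New unemployment rate = 11.13 / 177.13 = 6.28%.
Change = 6.28% − 7.02% = −0.74 percentage points.

The unemployment rate changes by −0.74 percentage points.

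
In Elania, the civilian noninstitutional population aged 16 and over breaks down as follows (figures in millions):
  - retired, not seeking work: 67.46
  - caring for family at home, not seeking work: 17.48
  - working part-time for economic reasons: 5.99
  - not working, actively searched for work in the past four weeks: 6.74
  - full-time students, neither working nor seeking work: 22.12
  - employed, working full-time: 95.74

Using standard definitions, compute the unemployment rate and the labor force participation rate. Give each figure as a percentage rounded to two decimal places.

Unemployment rate ≈ 6.21%; labor force participation rate ≈ 50.33%.

Employed = 5.99 + 95.74 = 101.73 million (anyone who worked, including part-time for economic reasons, counts as employed).
Unemployed = 6.74 million.
Labor force = 101.73 + 6.74 = 108.47 million.
Not in labor force = 67.46 + 17.48 + 22.12 = 107.06 million (those not working and not actively searching are outside the labor force).
Civilian working-age population = 108.47 + 107.06 = 215.53 million.
Unemployment rate = 6.74 / 108.47 = 6.21%.
Labor force participation rate = 108.47 / 215.53 = 50.33%.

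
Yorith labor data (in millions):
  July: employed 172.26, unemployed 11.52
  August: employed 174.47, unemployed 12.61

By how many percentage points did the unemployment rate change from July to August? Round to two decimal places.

The unemployment rate changed by +0.47 percentage points.

July: labor force = 172.26 + 11.52 = 183.78; u = 11.52/183.78 = 6.27%.
August: labor force = 174.47 + 12.61 = 187.08; u = 12.61/187.08 = 6.74%.
Change = 6.74% − 6.27% = +0.47 pp.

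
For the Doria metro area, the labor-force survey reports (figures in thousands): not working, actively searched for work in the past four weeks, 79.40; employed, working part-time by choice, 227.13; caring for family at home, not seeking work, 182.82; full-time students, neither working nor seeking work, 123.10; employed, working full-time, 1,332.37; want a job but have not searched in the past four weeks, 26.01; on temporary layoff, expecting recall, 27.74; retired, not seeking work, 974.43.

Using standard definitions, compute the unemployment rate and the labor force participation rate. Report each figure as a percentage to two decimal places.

Employed = 227.13 + 1,332.37 = 1,559.50 thousand.
Unemployed = 79.40 + 27.74 = 107.14 thousand (jobless and actively searching, or on temporary layoff).
Labor force = 1,559.50 + 107.14 = 1,666.64 thousand.
Not in labor force = 182.82 + 123.10 + 26.01 + 974.43 = 1,306.36 thousand (those not working and not actively searching are outside the labor force — including those who want a job but have given up searching).
Civilian working-age population = 1,666.64 + 1,306.36 = 2,973.00 thousand.
Unemployment rate = 107.14 / 1,666.64 = 6.43%.
Labor force participation rate = 1,666.64 / 2,973.00 = 56.06%.

Unemployment rate ≈ 6.43%; labor force participation rate ≈ 56.06%.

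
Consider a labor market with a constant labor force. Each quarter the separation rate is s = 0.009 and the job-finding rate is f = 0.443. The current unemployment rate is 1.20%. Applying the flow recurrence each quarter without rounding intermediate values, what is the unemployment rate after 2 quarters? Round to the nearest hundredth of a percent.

With a fixed labor force, u_{t+1} = u_t + s·(1−u_t) − f·u_t = u_t·(1−s−f) + s.
Here 1−s−f = 0.548 and s = 0.009.
u_1 = 0.012000 × 0.548 + 0.009 = 0.015576.
u_2 = 0.015576 × 0.548 + 0.009 = 0.017536.

Unemployment rate after two quarters ≈ 1.75%.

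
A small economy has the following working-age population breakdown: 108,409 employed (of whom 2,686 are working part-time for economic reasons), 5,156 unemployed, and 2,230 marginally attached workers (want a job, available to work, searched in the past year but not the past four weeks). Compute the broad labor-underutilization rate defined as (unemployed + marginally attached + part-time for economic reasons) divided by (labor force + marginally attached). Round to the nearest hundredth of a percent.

Broad underutilization rate ≈ 8.70%.

Labor force = 108,409 + 5,156 = 113,565.
Numerator = 5,156 + 2,230 + 2,686 = 10,072.
Denominator = 113,565 + 2,230 = 115,795.
Broad rate = 10,072 / 115,795 = 8.70%.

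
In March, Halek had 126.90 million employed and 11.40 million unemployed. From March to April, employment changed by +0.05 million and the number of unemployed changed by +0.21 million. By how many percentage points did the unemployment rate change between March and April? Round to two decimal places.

March: labor force = 126.90 + 11.40 = 138.30; u = 11.40/138.30 = 8.24%.
April: labor force = 126.95 + 11.61 = 138.56; u = 11.61/138.56 = 8.38%.
Change = 8.38% − 8.24% = +0.14 pp.

The unemployment rate changed by +0.14 percentage points.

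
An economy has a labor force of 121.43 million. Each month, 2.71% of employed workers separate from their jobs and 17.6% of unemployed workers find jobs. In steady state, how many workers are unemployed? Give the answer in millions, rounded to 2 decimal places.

Steady-state unemployment rate u* = s/(s+f) = 2.71/(2.71+17.6) = 0.133432.
Unemployed = u* × labor force = 0.133432 × 121.43 ≈ 16.20 million.

About 16.20 million are unemployed in steady state.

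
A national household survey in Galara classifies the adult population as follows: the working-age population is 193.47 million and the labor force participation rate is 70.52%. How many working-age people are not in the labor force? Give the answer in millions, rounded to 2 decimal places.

About 57.03 million are not in the labor force.

Share not in the labor force = 1 − 0.7052 = 0.2948.
Not in labor force = 0.2948 × 193.47 ≈ 57.03 million.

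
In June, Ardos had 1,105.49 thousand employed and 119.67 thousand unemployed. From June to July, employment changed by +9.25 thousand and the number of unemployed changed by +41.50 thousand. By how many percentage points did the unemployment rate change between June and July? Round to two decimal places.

The unemployment rate changed by +2.86 percentage points.

June: labor force = 1,105.49 + 119.67 = 1,225.16; u = 119.67/1,225.16 = 9.77%.
July: labor force = 1,114.74 + 161.17 = 1,275.91; u = 161.17/1,275.91 = 12.63%.
Change = 12.63% − 9.77% = +2.86 pp.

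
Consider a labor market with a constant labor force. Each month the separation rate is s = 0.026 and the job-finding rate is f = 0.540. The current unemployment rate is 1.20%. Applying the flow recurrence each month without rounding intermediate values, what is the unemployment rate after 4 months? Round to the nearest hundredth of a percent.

With a fixed labor force, u_{t+1} = u_t + s·(1−u_t) − f·u_t = u_t·(1−s−f) + s.
Here 1−s−f = 0.434 and s = 0.026.
u_1 = 0.012000 × 0.434 + 0.026 = 0.031208.
u_2 = 0.031208 × 0.434 + 0.026 = 0.039544.
u_3 = 0.039544 × 0.434 + 0.026 = 0.043162.
u_4 = 0.043162 × 0.434 + 0.026 = 0.044732.

Unemployment rate after four months ≈ 4.47%.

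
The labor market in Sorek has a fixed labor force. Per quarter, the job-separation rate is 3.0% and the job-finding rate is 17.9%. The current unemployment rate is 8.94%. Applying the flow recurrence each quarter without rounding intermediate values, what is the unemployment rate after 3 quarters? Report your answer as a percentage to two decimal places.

With a fixed labor force, u_{t+1} = u_t + s·(1−u_t) − f·u_t = u_t·(1−s−f) + s.
Here 1−s−f = 0.791 and s = 0.030.
u_1 = 0.089400 × 0.791 + 0.030 = 0.100715.
u_2 = 0.100715 × 0.791 + 0.030 = 0.109666.
u_3 = 0.109666 × 0.791 + 0.030 = 0.116746.

Unemployment rate after three quarters ≈ 11.67%.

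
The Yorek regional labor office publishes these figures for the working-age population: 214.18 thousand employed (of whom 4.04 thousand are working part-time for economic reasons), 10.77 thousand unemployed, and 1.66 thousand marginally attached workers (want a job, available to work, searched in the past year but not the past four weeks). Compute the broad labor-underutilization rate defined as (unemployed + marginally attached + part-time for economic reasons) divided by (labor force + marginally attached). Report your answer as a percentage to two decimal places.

Broad underutilization rate ≈ 7.27%.

Labor force = 214.18 + 10.77 = 224.95 thousand.
Numerator = 10.77 + 1.66 + 4.04 = 16.47 thousand.
Denominator = 224.95 + 1.66 = 226.61 thousand.
Broad rate = 16.47 / 226.61 = 7.27%.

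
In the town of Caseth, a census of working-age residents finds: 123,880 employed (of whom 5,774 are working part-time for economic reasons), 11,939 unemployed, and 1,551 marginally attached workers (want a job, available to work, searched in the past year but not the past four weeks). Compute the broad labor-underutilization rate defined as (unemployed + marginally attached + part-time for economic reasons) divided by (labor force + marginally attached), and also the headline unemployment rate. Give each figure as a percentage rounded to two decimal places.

Broad underutilization rate ≈ 14.02%; headline unemployment rate ≈ 8.79%.

Labor force = 123,880 + 11,939 = 135,819.
Numerator = 11,939 + 1,551 + 5,774 = 19,264.
Denominator = 135,819 + 1,551 = 137,370.
Broad rate = 19,264 / 137,370 = 14.02%.
Headline unemployment rate = 11,939 / 135,819 = 8.79%.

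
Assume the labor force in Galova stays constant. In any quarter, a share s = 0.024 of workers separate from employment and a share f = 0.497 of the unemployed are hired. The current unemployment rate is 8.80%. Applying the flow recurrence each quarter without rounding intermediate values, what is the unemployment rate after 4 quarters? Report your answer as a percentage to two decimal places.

Unemployment rate after four quarters ≈ 4.83%.

With a fixed labor force, u_{t+1} = u_t + s·(1−u_t) − f·u_t = u_t·(1−s−f) + s.
Here 1−s−f = 0.479 and s = 0.024.
u_1 = 0.088000 × 0.479 + 0.024 = 0.066152.
u_2 = 0.066152 × 0.479 + 0.024 = 0.055687.
u_3 = 0.055687 × 0.479 + 0.024 = 0.050674.
u_4 = 0.050674 × 0.479 + 0.024 = 0.048273.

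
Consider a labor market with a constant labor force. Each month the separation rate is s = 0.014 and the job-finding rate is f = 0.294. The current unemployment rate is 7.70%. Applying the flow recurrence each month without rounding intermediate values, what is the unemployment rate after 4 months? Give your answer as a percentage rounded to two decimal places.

Unemployment rate after four months ≈ 5.27%.

With a fixed labor force, u_{t+1} = u_t + s·(1−u_t) − f·u_t = u_t·(1−s−f) + s.
Here 1−s−f = 0.692 and s = 0.014.
u_1 = 0.077000 × 0.692 + 0.014 = 0.067284.
u_2 = 0.067284 × 0.692 + 0.014 = 0.060561.
u_3 = 0.060561 × 0.692 + 0.014 = 0.055908.
u_4 = 0.055908 × 0.692 + 0.014 = 0.052688.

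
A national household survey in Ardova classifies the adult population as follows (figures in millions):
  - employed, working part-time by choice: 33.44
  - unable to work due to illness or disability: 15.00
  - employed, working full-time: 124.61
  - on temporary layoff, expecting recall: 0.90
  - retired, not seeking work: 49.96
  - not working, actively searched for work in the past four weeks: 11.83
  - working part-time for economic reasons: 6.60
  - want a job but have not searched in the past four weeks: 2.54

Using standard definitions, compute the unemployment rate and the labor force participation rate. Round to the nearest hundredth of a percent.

Employed = 33.44 + 124.61 + 6.60 = 164.65 million (anyone who worked, including part-time for economic reasons, counts as employed).
Unemployed = 0.90 + 11.83 = 12.73 million (jobless and actively searching, or on temporary layoff).
Labor force = 164.65 + 12.73 = 177.38 million.
Not in labor force = 15.00 + 49.96 + 2.54 = 67.50 million (those not working and not actively searching are outside the labor force — including those who want a job but have given up searching).
Civilian working-age population = 177.38 + 67.50 = 244.88 million.
Unemployment rate = 12.73 / 177.38 = 7.18%.
Labor force participation rate = 177.38 / 244.88 = 72.44%.

Unemployment rate ≈ 7.18%; labor force participation rate ≈ 72.44%.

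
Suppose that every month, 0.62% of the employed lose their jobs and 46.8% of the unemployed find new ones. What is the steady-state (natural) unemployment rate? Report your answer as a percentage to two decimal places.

At steady state the flows balance: s·E = f·U, so U/(E+U) = s/(s+f).
u* = 0.62 / (0.62 + 46.8) = 0.62 / 47.42 = 1.31%.

Steady-state unemployment rate ≈ 1.31%.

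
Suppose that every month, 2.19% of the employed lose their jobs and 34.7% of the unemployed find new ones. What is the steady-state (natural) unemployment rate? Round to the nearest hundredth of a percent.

Steady-state unemployment rate ≈ 5.94%.

At steady state the flows balance: s·E = f·U, so U/(E+U) = s/(s+f).
u* = 2.19 / (2.19 + 34.7) = 2.19 / 36.89 = 5.94%.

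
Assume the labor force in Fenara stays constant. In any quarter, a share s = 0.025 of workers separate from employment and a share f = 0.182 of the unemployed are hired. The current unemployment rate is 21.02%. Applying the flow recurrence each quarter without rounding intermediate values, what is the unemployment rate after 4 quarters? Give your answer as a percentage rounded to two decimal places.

Unemployment rate after four quarters ≈ 15.61%.

With a fixed labor force, u_{t+1} = u_t + s·(1−u_t) − f·u_t = u_t·(1−s−f) + s.
Here 1−s−f = 0.793 and s = 0.025.
u_1 = 0.210200 × 0.793 + 0.025 = 0.191689.
u_2 = 0.191689 × 0.793 + 0.025 = 0.177009.
u_3 = 0.177009 × 0.793 + 0.025 = 0.165368.
u_4 = 0.165368 × 0.793 + 0.025 = 0.156137.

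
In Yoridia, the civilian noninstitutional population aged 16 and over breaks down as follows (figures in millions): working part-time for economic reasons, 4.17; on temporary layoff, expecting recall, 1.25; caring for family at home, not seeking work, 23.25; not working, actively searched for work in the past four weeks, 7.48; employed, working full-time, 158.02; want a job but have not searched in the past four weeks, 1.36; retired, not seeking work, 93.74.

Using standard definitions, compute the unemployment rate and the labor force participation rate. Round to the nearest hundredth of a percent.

Employed = 4.17 + 158.02 = 162.19 million (anyone who worked, including part-time for economic reasons, counts as employed).
Unemployed = 1.25 + 7.48 = 8.73 million (jobless and actively searching, or on temporary layoff).
Labor force = 162.19 + 8.73 = 170.92 million.
Not in labor force = 23.25 + 1.36 + 93.74 = 118.35 million (those not working and not actively searching are outside the labor force — including those who want a job but have given up searching).
Civilian working-age population = 170.92 + 118.35 = 289.27 million.
Unemployment rate = 8.73 / 170.92 = 5.11%.
Labor force participation rate = 170.92 / 289.27 = 59.09%.

Unemployment rate ≈ 5.11%; labor force participation rate ≈ 59.09%.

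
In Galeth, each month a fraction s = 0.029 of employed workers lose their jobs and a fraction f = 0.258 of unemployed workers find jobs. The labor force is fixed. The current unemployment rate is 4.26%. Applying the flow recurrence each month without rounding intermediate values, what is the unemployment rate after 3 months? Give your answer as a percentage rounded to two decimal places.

With a fixed labor force, u_{t+1} = u_t + s·(1−u_t) − f·u_t = u_t·(1−s−f) + s.
Here 1−s−f = 0.713 and s = 0.029.
u_1 = 0.042600 × 0.713 + 0.029 = 0.059374.
u_2 = 0.059374 × 0.713 + 0.029 = 0.071334.
u_3 = 0.071334 × 0.713 + 0.029 = 0.079861.

Unemployment rate after three months ≈ 7.99%.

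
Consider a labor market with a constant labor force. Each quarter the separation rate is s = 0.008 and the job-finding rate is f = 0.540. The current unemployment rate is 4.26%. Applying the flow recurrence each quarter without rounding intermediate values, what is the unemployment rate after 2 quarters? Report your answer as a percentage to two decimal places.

Unemployment rate after two quarters ≈ 2.03%.

With a fixed labor force, u_{t+1} = u_t + s·(1−u_t) − f·u_t = u_t·(1−s−f) + s.
Here 1−s−f = 0.452 and s = 0.008.
u_1 = 0.042600 × 0.452 + 0.008 = 0.027255.
u_2 = 0.027255 × 0.452 + 0.008 = 0.020319.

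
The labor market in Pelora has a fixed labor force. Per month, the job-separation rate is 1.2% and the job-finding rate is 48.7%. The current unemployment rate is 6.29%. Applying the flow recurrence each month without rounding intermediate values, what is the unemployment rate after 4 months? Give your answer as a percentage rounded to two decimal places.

Unemployment rate after four months ≈ 2.65%.

With a fixed labor force, u_{t+1} = u_t + s·(1−u_t) − f·u_t = u_t·(1−s−f) + s.
Here 1−s−f = 0.501 and s = 0.012.
u_1 = 0.062900 × 0.501 + 0.012 = 0.043513.
u_2 = 0.043513 × 0.501 + 0.012 = 0.033800.
u_3 = 0.033800 × 0.501 + 0.012 = 0.028934.
u_4 = 0.028934 × 0.501 + 0.012 = 0.026496.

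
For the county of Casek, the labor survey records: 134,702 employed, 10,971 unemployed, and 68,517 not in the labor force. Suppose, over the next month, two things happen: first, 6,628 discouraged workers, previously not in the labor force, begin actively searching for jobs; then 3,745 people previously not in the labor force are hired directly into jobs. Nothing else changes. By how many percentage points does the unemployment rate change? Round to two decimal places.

The unemployment rate changes by +3.75 percentage points.

Initially, labor force = 134,702 + 10,971 = 145,673, so u = 10,971/145,673 = 7.53%.
After the first change, unemployed and labor force both rise by 6,628 → E = 134,702, U = 17,599, labor force = 152,301.
After the second change, employed and labor force both rise by 3,745; unemployed unchanged → E = 138,447, U = 17,599, labor force = 156,046.
New unemployment rate = 17,599 / 156,046 = 11.28%.
Change = 11.28% − 7.53% = +3.75 percentage points.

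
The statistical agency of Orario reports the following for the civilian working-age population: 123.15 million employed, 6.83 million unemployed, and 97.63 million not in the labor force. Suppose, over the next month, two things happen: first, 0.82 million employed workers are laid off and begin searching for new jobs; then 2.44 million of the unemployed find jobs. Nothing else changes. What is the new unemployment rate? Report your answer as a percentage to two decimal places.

New unemployment rate ≈ 4.01%.

Initially, labor force = 123.15 + 6.83 = 129.98 million, so u = 6.83/129.98 = 5.25%.
After the first change, employed falls and unemployed rises by 0.82; labor force unchanged → E = 122.33, U = 7.65, labor force = 129.98 million.
After the second change, unemployed falls and employed rises by 2.44; labor force unchanged → E = 124.77, U = 5.21, labor force = 129.98 million.
New unemployment rate = 5.21 / 129.98 = 4.01%.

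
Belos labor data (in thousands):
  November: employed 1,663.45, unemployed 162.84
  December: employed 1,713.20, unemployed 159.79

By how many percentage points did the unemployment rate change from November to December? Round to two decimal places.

November: labor force = 1,663.45 + 162.84 = 1,826.29; u = 162.84/1,826.29 = 8.92%.
December: labor force = 1,713.20 + 159.79 = 1,872.99; u = 159.79/1,872.99 = 8.53%.
Change = 8.53% − 8.92% = −0.39 pp.

The unemployment rate changed by −0.39 percentage points.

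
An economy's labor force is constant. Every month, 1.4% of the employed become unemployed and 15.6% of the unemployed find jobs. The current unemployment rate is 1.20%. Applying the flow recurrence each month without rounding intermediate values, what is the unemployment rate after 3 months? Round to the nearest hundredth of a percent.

Unemployment rate after three months ≈ 4.21%.

With a fixed labor force, u_{t+1} = u_t + s·(1−u_t) − f·u_t = u_t·(1−s−f) + s.
Here 1−s−f = 0.830 and s = 0.014.
u_1 = 0.012000 × 0.830 + 0.014 = 0.023960.
u_2 = 0.023960 × 0.830 + 0.014 = 0.033887.
u_3 = 0.033887 × 0.830 + 0.014 = 0.042126.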